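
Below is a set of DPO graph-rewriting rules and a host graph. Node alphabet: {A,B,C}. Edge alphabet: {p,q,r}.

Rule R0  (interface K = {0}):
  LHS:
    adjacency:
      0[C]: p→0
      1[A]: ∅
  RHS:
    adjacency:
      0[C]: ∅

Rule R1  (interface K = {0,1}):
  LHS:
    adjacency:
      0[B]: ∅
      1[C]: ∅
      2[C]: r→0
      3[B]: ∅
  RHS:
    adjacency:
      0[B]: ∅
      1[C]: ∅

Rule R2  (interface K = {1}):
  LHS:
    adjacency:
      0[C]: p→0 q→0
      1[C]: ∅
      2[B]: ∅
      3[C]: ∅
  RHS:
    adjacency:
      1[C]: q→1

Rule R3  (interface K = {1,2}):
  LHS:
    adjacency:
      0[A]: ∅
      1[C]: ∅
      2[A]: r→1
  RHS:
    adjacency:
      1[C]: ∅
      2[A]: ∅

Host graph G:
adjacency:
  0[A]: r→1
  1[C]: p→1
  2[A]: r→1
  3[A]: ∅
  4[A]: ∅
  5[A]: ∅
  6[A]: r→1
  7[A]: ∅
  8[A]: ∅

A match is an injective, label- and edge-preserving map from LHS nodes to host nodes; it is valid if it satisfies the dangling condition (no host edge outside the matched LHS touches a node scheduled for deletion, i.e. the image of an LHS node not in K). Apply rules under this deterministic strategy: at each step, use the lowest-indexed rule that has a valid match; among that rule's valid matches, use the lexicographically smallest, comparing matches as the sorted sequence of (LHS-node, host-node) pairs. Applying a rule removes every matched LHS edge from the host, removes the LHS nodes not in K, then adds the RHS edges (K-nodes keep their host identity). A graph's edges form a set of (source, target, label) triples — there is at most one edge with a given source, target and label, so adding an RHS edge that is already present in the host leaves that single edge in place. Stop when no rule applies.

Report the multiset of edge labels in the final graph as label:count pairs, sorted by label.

[0] host  ⇒  9 nodes, 4 edges  {0-r->1 1-p->1 2-r->1 6-r->1}
[1] R0 @ {0↦1, 1↦3}  ⇒  8 nodes, 3 edges  {0-r->1 2-r->1 6-r->1}
[2] R3 @ {0↦4, 1↦1, 2↦0}  ⇒  7 nodes, 2 edges  {2-r->1 6-r->1}
[3] R3 @ {0↦0, 1↦1, 2↦2}  ⇒  6 nodes, 1 edges  {6-r->1}
[4] R3 @ {0↦2, 1↦1, 2↦6}  ⇒  5 nodes, 0 edges  {∅}
normal form: no rule applies after step 4
NF edges: []

Answer: (no edges)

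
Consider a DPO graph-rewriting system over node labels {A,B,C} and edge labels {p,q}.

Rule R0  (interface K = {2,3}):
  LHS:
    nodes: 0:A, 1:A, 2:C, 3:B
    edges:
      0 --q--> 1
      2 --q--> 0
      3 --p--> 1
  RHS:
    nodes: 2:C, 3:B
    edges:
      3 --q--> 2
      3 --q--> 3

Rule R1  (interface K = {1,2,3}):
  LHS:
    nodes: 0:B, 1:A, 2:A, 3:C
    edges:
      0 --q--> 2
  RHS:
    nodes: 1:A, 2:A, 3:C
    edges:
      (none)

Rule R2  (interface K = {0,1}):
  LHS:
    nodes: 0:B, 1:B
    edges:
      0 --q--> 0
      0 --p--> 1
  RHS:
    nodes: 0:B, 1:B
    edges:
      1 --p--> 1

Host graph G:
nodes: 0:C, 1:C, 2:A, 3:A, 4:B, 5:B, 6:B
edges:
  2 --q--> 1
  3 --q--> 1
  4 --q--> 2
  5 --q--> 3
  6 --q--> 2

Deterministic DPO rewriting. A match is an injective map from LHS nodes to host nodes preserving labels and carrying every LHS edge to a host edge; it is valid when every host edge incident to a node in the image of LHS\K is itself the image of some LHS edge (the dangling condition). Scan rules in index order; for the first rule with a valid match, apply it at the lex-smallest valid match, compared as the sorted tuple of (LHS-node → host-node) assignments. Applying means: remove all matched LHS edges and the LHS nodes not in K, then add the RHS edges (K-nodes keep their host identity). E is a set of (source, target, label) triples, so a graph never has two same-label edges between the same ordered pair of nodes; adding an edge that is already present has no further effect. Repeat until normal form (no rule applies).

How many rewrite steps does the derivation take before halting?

initial: |V|=7 |E|=5  E = 2-q->1 3-q->1 4-q->2 5-q->3 6-q->2
step 1: apply R1 at {0↦4, 1↦3, 2↦2, 3↦0}  → |V|=6 |E|=4  E = 2-q->1 3-q->1 5-q->3 6-q->2
step 2: apply R1 at {0↦5, 1↦2, 2↦3, 3↦0}  → |V|=5 |E|=3  E = 2-q->1 3-q->1 6-q->2
step 3: apply R1 at {0↦6, 1↦3, 2↦2, 3↦0}  → |V|=4 |E|=2  E = 2-q->1 3-q->1
normal form: no rule applies after step 3

Answer: 3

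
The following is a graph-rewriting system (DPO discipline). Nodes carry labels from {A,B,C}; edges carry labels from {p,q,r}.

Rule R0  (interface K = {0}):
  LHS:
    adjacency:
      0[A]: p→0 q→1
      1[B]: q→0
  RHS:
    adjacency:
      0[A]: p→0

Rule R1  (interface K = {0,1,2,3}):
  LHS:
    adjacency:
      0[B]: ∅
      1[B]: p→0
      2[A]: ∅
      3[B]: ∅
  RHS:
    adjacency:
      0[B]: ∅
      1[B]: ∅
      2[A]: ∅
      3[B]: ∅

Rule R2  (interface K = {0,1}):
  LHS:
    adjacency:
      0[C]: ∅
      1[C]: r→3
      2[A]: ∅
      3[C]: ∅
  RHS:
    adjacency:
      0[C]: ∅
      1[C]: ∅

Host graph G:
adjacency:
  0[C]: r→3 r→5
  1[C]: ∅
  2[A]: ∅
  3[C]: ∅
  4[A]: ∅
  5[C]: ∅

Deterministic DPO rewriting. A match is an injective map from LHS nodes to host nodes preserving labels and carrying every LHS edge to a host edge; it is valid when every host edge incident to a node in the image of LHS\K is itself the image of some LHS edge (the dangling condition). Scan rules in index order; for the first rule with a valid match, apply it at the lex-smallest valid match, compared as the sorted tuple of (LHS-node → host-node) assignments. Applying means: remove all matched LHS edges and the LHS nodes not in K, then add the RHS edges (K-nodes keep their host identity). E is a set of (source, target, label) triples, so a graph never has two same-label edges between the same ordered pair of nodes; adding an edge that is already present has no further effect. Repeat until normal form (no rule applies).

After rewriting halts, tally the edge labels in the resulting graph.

Answer: (no edges)

Steps:
start.  V:6 E:2  edges: 0-r->3 0-r->5
1. fire R2 via {0↦1, 1↦0, 2↦2, 3↦3}  →  V:4 E:1  edges: 0-r->5
2. fire R2 via {0↦1, 1↦0, 2↦4, 3↦5}  →  V:2 E:0  edges: ∅
final graph: no rule applies after step 2
NF edges: []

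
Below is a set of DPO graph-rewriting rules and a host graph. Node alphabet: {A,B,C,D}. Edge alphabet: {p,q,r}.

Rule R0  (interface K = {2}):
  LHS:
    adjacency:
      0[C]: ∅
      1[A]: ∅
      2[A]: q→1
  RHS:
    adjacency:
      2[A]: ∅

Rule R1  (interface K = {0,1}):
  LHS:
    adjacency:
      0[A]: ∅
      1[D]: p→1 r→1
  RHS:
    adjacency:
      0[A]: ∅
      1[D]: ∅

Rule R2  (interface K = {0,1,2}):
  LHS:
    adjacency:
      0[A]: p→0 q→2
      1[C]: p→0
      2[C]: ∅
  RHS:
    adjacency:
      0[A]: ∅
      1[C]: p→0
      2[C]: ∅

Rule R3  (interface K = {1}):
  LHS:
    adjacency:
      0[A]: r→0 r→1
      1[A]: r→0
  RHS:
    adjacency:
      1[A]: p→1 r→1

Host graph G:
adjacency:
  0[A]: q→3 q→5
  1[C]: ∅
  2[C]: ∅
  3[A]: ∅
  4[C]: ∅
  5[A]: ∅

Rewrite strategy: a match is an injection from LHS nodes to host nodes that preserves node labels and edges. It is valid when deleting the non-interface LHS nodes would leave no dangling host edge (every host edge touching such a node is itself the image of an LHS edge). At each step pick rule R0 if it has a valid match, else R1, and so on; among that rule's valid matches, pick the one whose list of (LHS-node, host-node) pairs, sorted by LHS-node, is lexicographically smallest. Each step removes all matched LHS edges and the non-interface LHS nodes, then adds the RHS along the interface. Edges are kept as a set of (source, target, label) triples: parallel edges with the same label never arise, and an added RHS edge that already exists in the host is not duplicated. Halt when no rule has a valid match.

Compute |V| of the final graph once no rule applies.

Answer: 2

Steps:
initial: |V|=6 |E|=2  E = 0-q->3 0-q->5
step 1: apply R0 at {0↦1, 1↦3, 2↦0}  → |V|=4 |E|=1  E = 0-q->5
step 2: apply R0 at {0↦2, 1↦5, 2↦0}  → |V|=2 |E|=0  E = ∅
normal form: no rule applies after step 2
NF nodes: {0:A, 4:C}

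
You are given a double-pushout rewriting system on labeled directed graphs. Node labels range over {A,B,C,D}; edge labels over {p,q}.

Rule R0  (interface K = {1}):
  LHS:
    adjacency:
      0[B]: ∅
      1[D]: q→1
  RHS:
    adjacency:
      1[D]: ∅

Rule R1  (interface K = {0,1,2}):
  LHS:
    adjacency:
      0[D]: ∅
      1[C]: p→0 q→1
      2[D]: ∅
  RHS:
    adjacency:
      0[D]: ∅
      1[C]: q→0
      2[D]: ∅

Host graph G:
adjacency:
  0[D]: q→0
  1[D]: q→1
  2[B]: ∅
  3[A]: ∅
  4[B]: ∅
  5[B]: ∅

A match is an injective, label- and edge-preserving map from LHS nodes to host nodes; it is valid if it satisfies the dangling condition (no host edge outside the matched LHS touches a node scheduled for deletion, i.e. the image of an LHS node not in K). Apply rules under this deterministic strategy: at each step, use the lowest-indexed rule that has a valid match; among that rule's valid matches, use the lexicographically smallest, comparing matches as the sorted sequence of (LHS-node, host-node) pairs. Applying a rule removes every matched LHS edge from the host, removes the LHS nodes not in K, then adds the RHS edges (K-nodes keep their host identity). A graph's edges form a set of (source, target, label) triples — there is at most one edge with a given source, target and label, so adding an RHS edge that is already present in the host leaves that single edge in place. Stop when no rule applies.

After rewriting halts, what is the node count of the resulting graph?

Answer: 4

Derivation:
start.  V:6 E:2  edges: 0-q->0 1-q->1
1. fire R0 via {0↦2, 1↦0}  →  V:5 E:1  edges: 1-q->1
2. fire R0 via {0↦4, 1↦1}  →  V:4 E:0  edges: ∅
final graph: no rule applies after step 2
NF nodes: {0:D, 1:D, 3:A, 5:B}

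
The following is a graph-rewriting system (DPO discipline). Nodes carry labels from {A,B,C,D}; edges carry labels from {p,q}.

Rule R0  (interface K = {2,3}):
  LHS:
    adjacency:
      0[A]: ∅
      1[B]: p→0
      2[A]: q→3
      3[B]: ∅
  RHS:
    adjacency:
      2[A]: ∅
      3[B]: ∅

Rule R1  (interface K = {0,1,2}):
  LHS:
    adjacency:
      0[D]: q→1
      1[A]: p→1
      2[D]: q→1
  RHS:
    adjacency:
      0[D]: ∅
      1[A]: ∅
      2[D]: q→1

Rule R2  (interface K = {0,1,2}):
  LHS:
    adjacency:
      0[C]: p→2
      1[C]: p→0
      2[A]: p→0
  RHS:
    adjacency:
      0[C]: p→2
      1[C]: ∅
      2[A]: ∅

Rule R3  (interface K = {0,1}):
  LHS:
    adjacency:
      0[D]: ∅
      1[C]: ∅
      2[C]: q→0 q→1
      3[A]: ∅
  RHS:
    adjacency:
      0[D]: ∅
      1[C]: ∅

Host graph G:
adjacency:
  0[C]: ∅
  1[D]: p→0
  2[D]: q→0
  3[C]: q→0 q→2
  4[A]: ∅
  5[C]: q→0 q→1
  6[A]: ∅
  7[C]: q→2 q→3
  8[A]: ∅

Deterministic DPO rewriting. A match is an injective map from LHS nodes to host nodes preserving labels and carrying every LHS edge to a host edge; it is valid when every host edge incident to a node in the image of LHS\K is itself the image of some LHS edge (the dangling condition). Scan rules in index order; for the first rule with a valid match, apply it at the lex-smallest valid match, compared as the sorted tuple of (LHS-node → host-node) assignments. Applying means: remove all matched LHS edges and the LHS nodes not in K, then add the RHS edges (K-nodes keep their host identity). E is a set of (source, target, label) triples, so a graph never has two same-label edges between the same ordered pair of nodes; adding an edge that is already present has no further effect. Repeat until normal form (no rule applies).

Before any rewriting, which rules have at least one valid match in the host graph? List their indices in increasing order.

R0: no valid match — LHS pattern not found
R1: no valid match — LHS pattern not found
R2: no valid match — LHS pattern not found
R3: 6 valid matches — {0↦1, 1↦0, 2↦5, 3↦4}, {0↦1, 1↦0, 2↦5, 3↦6}, {0↦1, 1↦0, 2↦5, 3↦8} (+3 more)

Answer: [R3]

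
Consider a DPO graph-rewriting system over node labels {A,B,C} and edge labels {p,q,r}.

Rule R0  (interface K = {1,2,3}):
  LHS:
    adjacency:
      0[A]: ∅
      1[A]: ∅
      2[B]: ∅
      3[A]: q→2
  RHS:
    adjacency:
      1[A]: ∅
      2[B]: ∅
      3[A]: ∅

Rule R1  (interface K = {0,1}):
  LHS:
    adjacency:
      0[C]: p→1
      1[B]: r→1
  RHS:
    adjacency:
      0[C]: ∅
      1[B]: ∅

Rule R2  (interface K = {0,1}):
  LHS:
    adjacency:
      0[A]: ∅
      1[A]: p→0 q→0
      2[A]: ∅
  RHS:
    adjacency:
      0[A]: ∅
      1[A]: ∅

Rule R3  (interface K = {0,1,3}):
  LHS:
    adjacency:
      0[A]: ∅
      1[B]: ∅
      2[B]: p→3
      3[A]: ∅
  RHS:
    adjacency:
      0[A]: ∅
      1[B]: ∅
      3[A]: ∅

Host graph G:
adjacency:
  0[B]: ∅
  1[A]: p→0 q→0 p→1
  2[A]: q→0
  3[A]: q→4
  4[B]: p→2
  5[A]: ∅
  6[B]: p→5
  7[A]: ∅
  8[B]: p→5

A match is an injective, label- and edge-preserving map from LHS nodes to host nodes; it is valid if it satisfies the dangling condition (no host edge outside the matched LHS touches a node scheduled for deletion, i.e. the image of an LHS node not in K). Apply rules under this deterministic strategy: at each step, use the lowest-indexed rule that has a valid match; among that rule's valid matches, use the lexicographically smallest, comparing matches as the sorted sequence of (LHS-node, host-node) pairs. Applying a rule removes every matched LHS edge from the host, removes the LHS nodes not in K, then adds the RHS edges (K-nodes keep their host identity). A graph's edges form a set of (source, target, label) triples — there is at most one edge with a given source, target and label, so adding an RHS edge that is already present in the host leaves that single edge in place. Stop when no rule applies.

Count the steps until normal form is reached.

Answer: 6

Steps:
[0] host  ⇒  9 nodes, 8 edges  {1-p->0 1-q->0 1-p->1 2-q->0 3-q->4 4-p->2 6-p->5 8-p->5}
[1] R0 @ {0↦7, 1↦1, 2↦0, 3↦2}  ⇒  8 nodes, 7 edges  {1-p->0 1-q->0 1-p->1 3-q->4 4-p->2 6-p->5 8-p->5}
[2] R3 @ {0↦1, 1↦0, 2↦6, 3↦5}  ⇒  7 nodes, 6 edges  {1-p->0 1-q->0 1-p->1 3-q->4 4-p->2 8-p->5}
[3] R3 @ {0↦1, 1↦0, 2↦8, 3↦5}  ⇒  6 nodes, 5 edges  {1-p->0 1-q->0 1-p->1 3-q->4 4-p->2}
[4] R0 @ {0↦5, 1↦1, 2↦4, 3↦3}  ⇒  5 nodes, 4 edges  {1-p->0 1-q->0 1-p->1 4-p->2}
[5] R0 @ {0↦3, 1↦2, 2↦0, 3↦1}  ⇒  4 nodes, 3 edges  {1-p->0 1-p->1 4-p->2}
[6] R3 @ {0↦1, 1↦0, 2↦4, 3↦2}  ⇒  3 nodes, 2 edges  {1-p->0 1-p->1}
normal form: no rule applies after step 6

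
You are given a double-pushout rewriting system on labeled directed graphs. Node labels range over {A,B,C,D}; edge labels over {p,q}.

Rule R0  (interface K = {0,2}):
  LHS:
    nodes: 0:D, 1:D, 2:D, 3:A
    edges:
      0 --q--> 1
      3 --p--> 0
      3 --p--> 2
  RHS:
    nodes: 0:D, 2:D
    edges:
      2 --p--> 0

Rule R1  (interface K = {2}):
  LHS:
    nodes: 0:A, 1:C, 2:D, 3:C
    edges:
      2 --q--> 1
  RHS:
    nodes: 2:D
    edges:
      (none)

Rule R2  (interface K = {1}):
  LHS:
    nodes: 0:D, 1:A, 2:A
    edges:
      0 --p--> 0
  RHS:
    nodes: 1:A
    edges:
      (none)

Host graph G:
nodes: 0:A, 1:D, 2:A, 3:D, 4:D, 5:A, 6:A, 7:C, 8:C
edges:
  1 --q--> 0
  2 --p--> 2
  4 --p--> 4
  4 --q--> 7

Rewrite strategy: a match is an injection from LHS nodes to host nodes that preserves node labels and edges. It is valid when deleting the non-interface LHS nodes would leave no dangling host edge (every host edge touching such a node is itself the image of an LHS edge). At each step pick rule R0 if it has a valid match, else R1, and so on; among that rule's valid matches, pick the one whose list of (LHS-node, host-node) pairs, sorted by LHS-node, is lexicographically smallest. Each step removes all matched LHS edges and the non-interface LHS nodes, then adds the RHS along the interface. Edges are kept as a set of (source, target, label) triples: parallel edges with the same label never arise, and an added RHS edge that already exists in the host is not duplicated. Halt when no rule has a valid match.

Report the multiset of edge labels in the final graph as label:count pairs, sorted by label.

Answer: p:1 q:1

Rewrite trace:
[0] host  ⇒  9 nodes, 4 edges  {1-q->0 2-p->2 4-p->4 4-q->7}
[1] R1 @ {0↦5, 1↦7, 2↦4, 3↦8}  ⇒  6 nodes, 3 edges  {1-q->0 2-p->2 4-p->4}
[2] R2 @ {0↦4, 1↦0, 2↦6}  ⇒  4 nodes, 2 edges  {1-q->0 2-p->2}
normal form: no rule applies after step 2
NF edges: [(1, 0, 'q'), (2, 2, 'p')]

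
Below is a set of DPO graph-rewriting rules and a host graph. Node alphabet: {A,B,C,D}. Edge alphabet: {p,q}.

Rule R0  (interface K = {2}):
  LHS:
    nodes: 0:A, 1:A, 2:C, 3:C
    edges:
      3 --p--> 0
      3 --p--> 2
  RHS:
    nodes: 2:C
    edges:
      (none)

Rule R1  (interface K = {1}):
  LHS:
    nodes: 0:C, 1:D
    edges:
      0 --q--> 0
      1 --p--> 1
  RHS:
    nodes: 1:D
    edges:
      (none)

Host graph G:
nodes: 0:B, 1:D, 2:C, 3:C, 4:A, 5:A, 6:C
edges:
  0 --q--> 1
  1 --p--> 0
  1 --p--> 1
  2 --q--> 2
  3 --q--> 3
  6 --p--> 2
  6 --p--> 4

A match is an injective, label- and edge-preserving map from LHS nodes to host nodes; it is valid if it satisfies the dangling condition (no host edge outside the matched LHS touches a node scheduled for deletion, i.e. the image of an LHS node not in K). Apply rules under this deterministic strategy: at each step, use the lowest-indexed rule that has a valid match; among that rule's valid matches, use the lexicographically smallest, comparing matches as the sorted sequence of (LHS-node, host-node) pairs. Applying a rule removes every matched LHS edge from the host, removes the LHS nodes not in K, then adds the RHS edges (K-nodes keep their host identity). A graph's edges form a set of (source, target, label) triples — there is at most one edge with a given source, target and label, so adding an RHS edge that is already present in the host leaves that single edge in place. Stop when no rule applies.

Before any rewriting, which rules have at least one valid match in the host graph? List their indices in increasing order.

Answer: [R0,R1]

Derivation:
R0: 1 valid match — {0↦4, 1↦5, 2↦2, 3↦6}
R1: 1 valid match — {0↦3, 1↦1}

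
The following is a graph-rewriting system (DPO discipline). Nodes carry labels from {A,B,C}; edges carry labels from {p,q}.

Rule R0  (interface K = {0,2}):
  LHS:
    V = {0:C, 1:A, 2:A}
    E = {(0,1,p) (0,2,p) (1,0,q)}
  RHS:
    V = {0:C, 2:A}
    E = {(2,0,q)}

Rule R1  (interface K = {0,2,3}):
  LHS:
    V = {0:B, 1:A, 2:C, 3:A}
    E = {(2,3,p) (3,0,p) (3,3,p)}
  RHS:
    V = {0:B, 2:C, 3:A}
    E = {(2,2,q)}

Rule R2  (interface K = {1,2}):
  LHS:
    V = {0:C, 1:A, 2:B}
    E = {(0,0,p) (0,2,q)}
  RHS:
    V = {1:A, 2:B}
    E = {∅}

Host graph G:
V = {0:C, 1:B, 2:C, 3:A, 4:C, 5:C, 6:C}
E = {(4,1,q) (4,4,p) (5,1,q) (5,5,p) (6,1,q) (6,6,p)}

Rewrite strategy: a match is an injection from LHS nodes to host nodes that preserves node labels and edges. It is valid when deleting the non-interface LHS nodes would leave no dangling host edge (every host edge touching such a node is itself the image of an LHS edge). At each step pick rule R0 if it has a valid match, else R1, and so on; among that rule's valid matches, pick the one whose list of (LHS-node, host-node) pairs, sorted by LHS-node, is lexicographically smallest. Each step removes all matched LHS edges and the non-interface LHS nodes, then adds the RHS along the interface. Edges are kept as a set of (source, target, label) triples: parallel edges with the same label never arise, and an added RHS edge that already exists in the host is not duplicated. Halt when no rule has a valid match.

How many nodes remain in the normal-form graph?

Answer: 4

Derivation:
start.  V:7 E:6  edges: 4-q->1 4-p->4 5-q->1 5-p->5 6-q->1 6-p->6
1. fire R2 via {0↦4, 1↦3, 2↦1}  →  V:6 E:4  edges: 5-q->1 5-p->5 6-q->1 6-p->6
2. fire R2 via {0↦5, 1↦3, 2↦1}  →  V:5 E:2  edges: 6-q->1 6-p->6
3. fire R2 via {0↦6, 1↦3, 2↦1}  →  V:4 E:0  edges: ∅
normal form: no rule applies after step 3
NF nodes: {0:C, 1:B, 2:C, 3:A}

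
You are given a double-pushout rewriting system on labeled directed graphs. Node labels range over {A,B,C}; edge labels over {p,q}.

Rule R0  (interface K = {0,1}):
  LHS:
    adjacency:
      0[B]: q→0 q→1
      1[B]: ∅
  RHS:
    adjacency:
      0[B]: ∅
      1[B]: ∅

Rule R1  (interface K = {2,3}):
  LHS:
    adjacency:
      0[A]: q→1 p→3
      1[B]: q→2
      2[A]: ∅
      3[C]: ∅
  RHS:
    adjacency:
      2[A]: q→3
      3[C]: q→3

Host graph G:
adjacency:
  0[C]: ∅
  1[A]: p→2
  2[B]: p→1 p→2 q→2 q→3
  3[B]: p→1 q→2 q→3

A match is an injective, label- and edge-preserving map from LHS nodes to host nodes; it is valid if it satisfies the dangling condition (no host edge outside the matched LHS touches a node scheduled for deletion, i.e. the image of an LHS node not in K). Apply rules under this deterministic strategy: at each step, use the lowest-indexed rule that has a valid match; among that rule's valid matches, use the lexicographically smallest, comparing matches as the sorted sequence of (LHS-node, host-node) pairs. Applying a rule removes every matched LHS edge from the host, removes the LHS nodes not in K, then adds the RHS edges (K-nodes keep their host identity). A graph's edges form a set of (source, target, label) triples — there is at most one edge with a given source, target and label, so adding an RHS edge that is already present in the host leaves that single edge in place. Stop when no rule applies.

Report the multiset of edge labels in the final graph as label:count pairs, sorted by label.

Answer: p:4

Steps:
initial: |V|=4 |E|=8  E = 1-p->2 2-p->1 2-p->2 2-q->2 2-q->3 3-p->1 3-q->2 3-q->3
step 1: apply R0 at {0↦2, 1↦3}  → |V|=4 |E|=6  E = 1-p->2 2-p->1 2-p->2 3-p->1 3-q->2 3-q->3
step 2: apply R0 at {0↦3, 1↦2}  → |V|=4 |E|=4  E = 1-p->2 2-p->1 2-p->2 3-p->1
normal form: no rule applies after step 2
NF edges: [(1, 2, 'p'), (2, 1, 'p'), (2, 2, 'p'), (3, 1, 'p')]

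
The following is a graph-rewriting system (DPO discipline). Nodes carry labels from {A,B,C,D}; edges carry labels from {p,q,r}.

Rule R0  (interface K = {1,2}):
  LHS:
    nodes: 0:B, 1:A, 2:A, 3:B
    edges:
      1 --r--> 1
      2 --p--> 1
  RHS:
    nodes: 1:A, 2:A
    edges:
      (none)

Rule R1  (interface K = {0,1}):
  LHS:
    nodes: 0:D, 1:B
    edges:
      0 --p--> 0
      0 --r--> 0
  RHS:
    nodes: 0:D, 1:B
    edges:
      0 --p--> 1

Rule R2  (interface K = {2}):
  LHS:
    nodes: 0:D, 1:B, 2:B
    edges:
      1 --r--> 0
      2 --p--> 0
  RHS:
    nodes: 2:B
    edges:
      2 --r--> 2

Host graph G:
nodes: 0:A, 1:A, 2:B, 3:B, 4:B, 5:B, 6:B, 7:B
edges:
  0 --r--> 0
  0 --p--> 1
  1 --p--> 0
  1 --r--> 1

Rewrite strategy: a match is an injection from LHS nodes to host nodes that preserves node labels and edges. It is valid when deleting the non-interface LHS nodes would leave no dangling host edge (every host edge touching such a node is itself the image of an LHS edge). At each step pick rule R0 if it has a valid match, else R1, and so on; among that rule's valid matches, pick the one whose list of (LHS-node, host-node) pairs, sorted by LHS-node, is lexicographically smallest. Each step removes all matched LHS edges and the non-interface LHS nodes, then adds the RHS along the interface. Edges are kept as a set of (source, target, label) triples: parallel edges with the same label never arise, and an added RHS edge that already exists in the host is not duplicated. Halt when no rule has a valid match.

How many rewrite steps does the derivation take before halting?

Answer: 2

Derivation:
[0] host  ⇒  8 nodes, 4 edges  {0-r->0 0-p->1 1-p->0 1-r->1}
[1] R0 @ {0↦2, 1↦0, 2↦1, 3↦3}  ⇒  6 nodes, 2 edges  {0-p->1 1-r->1}
[2] R0 @ {0↦4, 1↦1, 2↦0, 3↦5}  ⇒  4 nodes, 0 edges  {∅}
final graph: no rule applies after step 2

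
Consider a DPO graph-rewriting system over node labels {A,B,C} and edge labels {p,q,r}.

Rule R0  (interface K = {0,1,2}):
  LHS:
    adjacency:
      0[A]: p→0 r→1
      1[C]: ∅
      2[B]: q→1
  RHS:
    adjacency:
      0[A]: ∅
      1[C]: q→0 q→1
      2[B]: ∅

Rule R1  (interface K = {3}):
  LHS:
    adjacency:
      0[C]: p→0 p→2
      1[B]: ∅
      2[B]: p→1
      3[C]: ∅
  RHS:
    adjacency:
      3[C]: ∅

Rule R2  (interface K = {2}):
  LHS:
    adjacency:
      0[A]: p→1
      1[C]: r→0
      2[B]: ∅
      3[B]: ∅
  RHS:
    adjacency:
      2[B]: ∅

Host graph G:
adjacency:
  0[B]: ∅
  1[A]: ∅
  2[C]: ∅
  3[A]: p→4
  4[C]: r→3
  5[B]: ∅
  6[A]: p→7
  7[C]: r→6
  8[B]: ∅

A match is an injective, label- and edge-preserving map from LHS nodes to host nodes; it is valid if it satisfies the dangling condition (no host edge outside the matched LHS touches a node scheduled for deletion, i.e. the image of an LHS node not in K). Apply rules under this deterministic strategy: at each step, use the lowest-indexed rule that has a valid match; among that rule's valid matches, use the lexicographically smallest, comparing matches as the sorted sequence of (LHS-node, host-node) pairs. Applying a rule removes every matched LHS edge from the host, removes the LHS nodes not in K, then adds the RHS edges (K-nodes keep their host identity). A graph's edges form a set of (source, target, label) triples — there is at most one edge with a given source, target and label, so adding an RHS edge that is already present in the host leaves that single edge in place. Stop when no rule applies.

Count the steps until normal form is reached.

[0] host  ⇒  9 nodes, 4 edges  {3-p->4 4-r->3 6-p->7 7-r->6}
[1] R2 @ {0↦3, 1↦4, 2↦0, 3↦5}  ⇒  6 nodes, 2 edges  {6-p->7 7-r->6}
[2] R2 @ {0↦6, 1↦7, 2↦0, 3↦8}  ⇒  3 nodes, 0 edges  {∅}
normal form: no rule applies after step 2

Answer: 2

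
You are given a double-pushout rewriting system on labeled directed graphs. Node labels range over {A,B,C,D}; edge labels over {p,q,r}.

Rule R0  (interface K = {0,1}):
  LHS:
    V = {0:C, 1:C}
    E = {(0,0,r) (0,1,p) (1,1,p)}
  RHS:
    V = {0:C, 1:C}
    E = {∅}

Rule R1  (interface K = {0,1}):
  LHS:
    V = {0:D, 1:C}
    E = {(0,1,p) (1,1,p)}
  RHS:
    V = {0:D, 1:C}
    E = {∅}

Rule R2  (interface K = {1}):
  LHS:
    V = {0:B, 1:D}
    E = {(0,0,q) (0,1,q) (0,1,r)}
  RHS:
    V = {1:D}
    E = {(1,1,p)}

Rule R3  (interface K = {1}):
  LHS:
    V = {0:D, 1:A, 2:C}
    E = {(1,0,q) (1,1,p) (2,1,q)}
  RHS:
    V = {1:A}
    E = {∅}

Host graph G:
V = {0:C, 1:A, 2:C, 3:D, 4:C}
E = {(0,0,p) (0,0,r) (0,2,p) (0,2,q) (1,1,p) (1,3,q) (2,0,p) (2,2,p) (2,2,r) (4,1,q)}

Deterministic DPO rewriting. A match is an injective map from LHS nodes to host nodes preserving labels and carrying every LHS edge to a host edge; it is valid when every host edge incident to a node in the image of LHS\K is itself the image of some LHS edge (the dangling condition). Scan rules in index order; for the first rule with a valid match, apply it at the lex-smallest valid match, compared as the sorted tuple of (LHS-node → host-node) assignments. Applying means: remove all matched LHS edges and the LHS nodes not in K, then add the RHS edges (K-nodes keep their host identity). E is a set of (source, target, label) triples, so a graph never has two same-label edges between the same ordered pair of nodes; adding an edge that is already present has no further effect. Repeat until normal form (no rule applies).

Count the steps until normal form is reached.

start.  V:5 E:10  edges: 0-p->0 0-r->0 0-p->2 0-q->2 1-p->1 1-q->3 2-p->0 2-p->2 2-r->2 4-q->1
1. fire R0 via {0↦0, 1↦2}  →  V:5 E:7  edges: 0-p->0 0-q->2 1-p->1 1-q->3 2-p->0 2-r->2 4-q->1
2. fire R0 via {0↦2, 1↦0}  →  V:5 E:4  edges: 0-q->2 1-p->1 1-q->3 4-q->1
3. fire R3 via {0↦3, 1↦1, 2↦4}  →  V:3 E:1  edges: 0-q->2
halt: no rule applies after step 3

Answer: 3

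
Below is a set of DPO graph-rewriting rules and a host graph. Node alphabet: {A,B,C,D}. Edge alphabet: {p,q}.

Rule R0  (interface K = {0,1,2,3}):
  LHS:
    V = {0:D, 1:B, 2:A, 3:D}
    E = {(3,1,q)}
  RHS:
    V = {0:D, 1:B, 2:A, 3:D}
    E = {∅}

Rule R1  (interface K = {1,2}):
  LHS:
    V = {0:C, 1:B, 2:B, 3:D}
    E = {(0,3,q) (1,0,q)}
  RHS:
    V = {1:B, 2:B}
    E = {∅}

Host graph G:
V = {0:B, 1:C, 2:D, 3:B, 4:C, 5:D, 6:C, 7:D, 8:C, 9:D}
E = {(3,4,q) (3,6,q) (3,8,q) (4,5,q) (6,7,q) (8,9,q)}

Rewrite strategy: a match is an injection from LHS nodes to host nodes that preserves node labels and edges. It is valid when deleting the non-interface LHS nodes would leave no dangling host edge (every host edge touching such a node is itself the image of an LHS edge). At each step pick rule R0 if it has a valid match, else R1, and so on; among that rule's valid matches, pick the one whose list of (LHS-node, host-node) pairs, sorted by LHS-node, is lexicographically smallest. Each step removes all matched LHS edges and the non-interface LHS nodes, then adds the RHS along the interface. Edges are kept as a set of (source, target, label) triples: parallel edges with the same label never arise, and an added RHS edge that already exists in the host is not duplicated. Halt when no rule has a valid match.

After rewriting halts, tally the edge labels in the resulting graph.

Answer: (no edges)

Steps:
initial: |V|=10 |E|=6  E = 3-q->4 3-q->6 3-q->8 4-q->5 6-q->7 8-q->9
step 1: apply R1 at {0↦4, 1↦3, 2↦0, 3↦5}  → |V|=8 |E|=4  E = 3-q->6 3-q->8 6-q->7 8-q->9
step 2: apply R1 at {0↦6, 1↦3, 2↦0, 3↦7}  → |V|=6 |E|=2  E = 3-q->8 8-q->9
step 3: apply R1 at {0↦8, 1↦3, 2↦0, 3↦9}  → |V|=4 |E|=0  E = ∅
final graph: no rule applies after step 3
NF edges: []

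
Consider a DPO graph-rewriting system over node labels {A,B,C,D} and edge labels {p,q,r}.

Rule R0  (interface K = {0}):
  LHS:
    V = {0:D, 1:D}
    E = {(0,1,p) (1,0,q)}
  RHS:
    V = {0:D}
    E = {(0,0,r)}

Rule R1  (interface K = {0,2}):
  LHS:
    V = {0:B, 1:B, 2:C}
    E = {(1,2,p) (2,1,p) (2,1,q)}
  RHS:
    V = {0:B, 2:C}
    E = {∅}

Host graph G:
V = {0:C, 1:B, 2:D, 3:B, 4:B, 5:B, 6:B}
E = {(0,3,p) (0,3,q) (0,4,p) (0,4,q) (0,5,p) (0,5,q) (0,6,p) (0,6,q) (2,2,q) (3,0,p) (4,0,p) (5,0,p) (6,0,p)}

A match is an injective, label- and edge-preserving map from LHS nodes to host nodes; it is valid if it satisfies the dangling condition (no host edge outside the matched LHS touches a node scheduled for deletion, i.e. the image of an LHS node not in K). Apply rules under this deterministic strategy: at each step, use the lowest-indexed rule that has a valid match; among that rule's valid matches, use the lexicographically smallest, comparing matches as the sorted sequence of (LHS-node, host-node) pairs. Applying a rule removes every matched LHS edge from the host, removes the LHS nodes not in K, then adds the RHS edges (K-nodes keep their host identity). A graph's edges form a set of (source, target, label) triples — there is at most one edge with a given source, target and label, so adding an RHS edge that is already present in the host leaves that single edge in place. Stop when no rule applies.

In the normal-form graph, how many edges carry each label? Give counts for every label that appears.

[0] host  ⇒  7 nodes, 13 edges  {0-p->3 0-q->3 0-p->4 0-q->4 0-p->5 0-q->5 0-p->6 0-q->6 2-q->2 3-p->0 4-p->0 5-p->0 6-p->0}
[1] R1 @ {0↦1, 1↦3, 2↦0}  ⇒  6 nodes, 10 edges  {0-p->4 0-q->4 0-p->5 0-q->5 0-p->6 0-q->6 2-q->2 4-p->0 5-p->0 6-p->0}
[2] R1 @ {0↦1, 1↦4, 2↦0}  ⇒  5 nodes, 7 edges  {0-p->5 0-q->5 0-p->6 0-q->6 2-q->2 5-p->0 6-p->0}
[3] R1 @ {0↦1, 1↦5, 2↦0}  ⇒  4 nodes, 4 edges  {0-p->6 0-q->6 2-q->2 6-p->0}
[4] R1 @ {0↦1, 1↦6, 2↦0}  ⇒  3 nodes, 1 edges  {2-q->2}
halt: no rule applies after step 4
NF edges: [(2, 2, 'q')]

Answer: q:1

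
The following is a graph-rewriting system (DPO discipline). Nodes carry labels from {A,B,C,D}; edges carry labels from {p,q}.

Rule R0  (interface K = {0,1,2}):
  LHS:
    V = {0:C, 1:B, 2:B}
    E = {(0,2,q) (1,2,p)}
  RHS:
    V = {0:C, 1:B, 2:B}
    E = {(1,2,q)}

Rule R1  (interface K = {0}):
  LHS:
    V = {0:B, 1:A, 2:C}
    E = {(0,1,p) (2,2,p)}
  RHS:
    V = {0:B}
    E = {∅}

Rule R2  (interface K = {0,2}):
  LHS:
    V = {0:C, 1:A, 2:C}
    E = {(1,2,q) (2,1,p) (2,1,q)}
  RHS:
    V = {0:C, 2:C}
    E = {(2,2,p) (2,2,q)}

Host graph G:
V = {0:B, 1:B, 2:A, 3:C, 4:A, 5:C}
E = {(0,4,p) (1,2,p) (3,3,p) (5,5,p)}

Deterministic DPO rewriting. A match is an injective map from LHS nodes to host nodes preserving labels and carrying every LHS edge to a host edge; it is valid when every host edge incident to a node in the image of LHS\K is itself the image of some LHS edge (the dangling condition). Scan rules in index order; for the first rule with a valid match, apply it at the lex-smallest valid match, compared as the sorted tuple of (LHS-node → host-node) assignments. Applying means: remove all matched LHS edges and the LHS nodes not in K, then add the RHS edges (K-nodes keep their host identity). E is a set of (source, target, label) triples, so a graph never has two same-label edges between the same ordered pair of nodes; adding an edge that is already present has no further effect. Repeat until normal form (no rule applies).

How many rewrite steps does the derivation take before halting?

[0] host  ⇒  6 nodes, 4 edges  {0-p->4 1-p->2 3-p->3 5-p->5}
[1] R1 @ {0↦0, 1↦4, 2↦3}  ⇒  4 nodes, 2 edges  {1-p->2 5-p->5}
[2] R1 @ {0↦1, 1↦2, 2↦5}  ⇒  2 nodes, 0 edges  {∅}
normal form: no rule applies after step 2

Answer: 2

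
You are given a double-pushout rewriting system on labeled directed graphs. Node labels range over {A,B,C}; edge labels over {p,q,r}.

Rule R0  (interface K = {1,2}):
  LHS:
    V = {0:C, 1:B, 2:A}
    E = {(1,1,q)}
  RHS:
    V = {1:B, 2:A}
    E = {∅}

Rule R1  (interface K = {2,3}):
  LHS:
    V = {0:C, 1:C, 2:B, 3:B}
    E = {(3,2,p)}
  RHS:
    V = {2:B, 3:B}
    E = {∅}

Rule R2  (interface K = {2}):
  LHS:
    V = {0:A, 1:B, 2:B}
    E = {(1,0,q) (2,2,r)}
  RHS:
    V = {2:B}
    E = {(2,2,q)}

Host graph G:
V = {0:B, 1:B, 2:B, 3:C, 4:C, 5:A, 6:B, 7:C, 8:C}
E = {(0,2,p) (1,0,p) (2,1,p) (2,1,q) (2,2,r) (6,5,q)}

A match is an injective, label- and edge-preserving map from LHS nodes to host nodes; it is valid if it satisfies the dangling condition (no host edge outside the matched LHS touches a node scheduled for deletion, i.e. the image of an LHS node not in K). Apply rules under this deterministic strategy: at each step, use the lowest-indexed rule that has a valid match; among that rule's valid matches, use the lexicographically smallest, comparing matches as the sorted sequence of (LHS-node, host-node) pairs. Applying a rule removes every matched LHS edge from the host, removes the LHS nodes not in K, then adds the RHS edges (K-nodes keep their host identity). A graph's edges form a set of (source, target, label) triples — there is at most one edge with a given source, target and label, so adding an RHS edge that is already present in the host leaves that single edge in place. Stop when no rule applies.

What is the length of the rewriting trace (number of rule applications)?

[0] host  ⇒  9 nodes, 6 edges  {0-p->2 1-p->0 2-p->1 2-q->1 2-r->2 6-q->5}
[1] R1 @ {0↦3, 1↦4, 2↦0, 3↦1}  ⇒  7 nodes, 5 edges  {0-p->2 2-p->1 2-q->1 2-r->2 6-q->5}
[2] R1 @ {0↦7, 1↦8, 2↦1, 3↦2}  ⇒  5 nodes, 4 edges  {0-p->2 2-q->1 2-r->2 6-q->5}
[3] R2 @ {0↦5, 1↦6, 2↦2}  ⇒  3 nodes, 3 edges  {0-p->2 2-q->1 2-q->2}
halt: no rule applies after step 3

Answer: 3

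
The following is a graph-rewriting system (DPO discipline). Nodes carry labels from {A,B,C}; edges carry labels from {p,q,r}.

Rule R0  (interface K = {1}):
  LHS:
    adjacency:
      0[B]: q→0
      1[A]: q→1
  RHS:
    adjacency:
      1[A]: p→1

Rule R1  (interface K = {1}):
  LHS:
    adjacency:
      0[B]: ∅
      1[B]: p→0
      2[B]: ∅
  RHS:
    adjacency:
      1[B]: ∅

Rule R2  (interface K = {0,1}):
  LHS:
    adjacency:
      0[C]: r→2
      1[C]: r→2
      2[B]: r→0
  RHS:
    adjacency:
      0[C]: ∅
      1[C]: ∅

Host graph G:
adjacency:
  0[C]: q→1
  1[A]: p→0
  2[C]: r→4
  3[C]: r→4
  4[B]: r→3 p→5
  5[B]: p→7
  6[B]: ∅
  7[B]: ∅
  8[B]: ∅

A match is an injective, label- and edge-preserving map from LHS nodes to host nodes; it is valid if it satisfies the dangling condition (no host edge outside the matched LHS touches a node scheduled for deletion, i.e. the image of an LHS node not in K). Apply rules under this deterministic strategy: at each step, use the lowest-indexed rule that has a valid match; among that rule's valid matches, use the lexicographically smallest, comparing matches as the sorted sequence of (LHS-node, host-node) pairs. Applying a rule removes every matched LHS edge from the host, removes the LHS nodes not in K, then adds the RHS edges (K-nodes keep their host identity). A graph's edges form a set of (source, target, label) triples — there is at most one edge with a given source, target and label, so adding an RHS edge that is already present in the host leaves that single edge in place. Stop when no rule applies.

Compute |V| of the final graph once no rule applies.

Answer: 4

Rewrite trace:
[0] host  ⇒  9 nodes, 7 edges  {0-q->1 1-p->0 2-r->4 3-r->4 4-r->3 4-p->5 5-p->7}
[1] R1 @ {0↦7, 1↦5, 2↦6}  ⇒  7 nodes, 6 edges  {0-q->1 1-p->0 2-r->4 3-r->4 4-r->3 4-p->5}
[2] R1 @ {0↦5, 1↦4, 2↦8}  ⇒  5 nodes, 5 edges  {0-q->1 1-p->0 2-r->4 3-r->4 4-r->3}
[3] R2 @ {0↦3, 1↦2, 2↦4}  ⇒  4 nodes, 2 edges  {0-q->1 1-p->0}
normal form: no rule applies after step 3
NF nodes: {0:C, 1:A, 2:C, 3:C}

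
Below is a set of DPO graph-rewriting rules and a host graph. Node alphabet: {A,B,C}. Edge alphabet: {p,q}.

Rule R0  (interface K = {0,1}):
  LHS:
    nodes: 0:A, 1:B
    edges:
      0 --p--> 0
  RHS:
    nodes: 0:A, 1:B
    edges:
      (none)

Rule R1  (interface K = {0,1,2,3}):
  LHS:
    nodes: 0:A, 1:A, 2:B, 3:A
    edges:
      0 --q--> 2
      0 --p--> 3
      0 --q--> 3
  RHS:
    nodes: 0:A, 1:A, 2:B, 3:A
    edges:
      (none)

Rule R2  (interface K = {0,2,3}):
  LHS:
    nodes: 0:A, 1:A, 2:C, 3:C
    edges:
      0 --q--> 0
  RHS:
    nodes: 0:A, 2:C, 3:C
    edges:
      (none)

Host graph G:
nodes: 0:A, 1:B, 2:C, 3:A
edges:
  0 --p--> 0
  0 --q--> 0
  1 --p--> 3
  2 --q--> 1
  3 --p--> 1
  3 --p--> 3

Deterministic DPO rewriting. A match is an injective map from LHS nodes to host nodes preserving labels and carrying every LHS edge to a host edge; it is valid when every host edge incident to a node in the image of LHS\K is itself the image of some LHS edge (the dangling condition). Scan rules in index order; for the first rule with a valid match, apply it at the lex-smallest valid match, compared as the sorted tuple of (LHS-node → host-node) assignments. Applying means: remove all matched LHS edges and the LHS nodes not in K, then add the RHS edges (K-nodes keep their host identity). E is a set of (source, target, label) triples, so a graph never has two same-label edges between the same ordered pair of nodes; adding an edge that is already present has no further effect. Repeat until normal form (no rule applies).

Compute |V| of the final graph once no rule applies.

Answer: 4

Derivation:
[0] host  ⇒  4 nodes, 6 edges  {0-p->0 0-q->0 1-p->3 2-q->1 3-p->1 3-p->3}
[1] R0 @ {0↦0, 1↦1}  ⇒  4 nodes, 5 edges  {0-q->0 1-p->3 2-q->1 3-p->1 3-p->3}
[2] R0 @ {0↦3, 1↦1}  ⇒  4 nodes, 4 edges  {0-q->0 1-p->3 2-q->1 3-p->1}
final graph: no rule applies after step 2
NF nodes: {0:A, 1:B, 2:C, 3:A}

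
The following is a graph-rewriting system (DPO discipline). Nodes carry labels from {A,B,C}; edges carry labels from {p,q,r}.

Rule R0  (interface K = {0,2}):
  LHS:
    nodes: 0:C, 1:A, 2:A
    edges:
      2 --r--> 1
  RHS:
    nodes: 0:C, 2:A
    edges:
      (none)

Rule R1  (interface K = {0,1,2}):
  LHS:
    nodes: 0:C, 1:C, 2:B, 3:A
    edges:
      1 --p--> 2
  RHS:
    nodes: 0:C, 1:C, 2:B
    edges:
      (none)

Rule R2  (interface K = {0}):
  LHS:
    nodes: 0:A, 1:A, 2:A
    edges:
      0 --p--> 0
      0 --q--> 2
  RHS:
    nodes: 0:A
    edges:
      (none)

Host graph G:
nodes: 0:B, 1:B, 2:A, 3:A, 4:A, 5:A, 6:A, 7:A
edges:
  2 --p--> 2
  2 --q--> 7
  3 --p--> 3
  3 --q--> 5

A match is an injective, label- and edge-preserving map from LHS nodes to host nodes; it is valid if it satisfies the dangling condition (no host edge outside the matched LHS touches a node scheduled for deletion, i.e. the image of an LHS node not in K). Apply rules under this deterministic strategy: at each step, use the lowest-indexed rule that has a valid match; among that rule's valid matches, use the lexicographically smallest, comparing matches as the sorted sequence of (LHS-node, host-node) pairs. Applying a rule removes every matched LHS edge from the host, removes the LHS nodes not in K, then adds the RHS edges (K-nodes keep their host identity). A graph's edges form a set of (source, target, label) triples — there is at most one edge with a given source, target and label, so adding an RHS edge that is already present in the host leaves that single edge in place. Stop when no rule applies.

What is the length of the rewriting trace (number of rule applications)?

initial: |V|=8 |E|=4  E = 2-p->2 2-q->7 3-p->3 3-q->5
step 1: apply R2 at {0↦2, 1↦4, 2↦7}  → |V|=6 |E|=2  E = 3-p->3 3-q->5
step 2: apply R2 at {0↦3, 1↦2, 2↦5}  → |V|=4 |E|=0  E = ∅
final graph: no rule applies after step 2

Answer: 2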